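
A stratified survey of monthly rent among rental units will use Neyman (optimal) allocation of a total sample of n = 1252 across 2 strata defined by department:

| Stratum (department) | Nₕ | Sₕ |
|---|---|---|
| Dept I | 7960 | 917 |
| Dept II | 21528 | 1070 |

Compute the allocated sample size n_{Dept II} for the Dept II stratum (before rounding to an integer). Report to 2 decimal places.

Neyman allocation: nₕ = n·NₕSₕ / Σⱼ NⱼSⱼ.
Σ NⱼSⱼ = 7960·917 + 21528·1070 = 3.033428 × 10^7.
n_{Dept II} = 1252·21528·1070 / (3.033428 × 10^7) = 950.73.

950.73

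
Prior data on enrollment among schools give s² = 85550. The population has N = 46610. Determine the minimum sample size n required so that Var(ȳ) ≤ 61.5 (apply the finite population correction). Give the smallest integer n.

Without fpc, n₀ = s²/D = 85550/61.5 = 1391.0569.
With fpc, (1 − n/N)·s²/n ≤ D requires n ≥ n₀/(1 + n₀/N) = 1391.0569/(1 + 1391.0569/46610) = 1350.7445.
Rounding up, n = 1351.

1351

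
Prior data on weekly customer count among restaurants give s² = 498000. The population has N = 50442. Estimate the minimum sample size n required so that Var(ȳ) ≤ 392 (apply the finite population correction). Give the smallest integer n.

Without fpc, n₀ = s²/D = 498000/392 = 1270.4082.
With fpc, (1 − n/N)·s²/n ≤ D requires n ≥ n₀/(1 + n₀/N) = 1270.4082/(1 + 1270.4082/50442) = 1239.1983.
Rounding up, n = 1240.

1240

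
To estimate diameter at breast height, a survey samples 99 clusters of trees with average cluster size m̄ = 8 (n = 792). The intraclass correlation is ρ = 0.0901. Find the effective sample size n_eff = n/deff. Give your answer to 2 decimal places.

deff = 1 + (8 − 1)·0.0901 = 1 + 0.6307 = 1.6307.
n_eff = 792 / 1.6307 = 485.68.

485.68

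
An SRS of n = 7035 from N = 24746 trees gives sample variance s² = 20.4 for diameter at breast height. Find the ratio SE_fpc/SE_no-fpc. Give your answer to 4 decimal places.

0.8460

f = n/N = 7035/24746 = 0.28428837.
SE_no-fpc = √(s²/n) = 0.053849668; SE_fpc = √((1−f)s²/n) = 0.04555668.
Ratio = √(1−f) = 0.84599742.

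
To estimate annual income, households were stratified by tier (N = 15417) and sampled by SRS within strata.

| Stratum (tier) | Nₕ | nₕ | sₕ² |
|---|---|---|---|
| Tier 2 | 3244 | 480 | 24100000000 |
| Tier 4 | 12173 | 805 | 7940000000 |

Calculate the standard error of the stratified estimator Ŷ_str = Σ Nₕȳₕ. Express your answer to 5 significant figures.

Var(Ŷ_str) = Σₕ Nₕ²(1 − fₕ)sₕ²/nₕ.
Tier 2: 3244²·(1 − 480/3244)·24100000000/480 = 4.501888 × 10^14.
Tier 4: 12173²·(1 − 805/12173)·7940000000/805 = 1.3649172 × 10^15.
Sum = 1.815106 × 10^15.
SE = √(1.815106 × 10^15) = 4.2604 × 10^7.

4.2604 × 10^7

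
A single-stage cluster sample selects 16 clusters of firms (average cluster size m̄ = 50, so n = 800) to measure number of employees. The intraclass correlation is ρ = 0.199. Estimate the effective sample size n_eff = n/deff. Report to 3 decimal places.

74.412

deff = 1 + (50 − 1)·0.199 = 1 + 9.751 = 10.751.
n_eff = 800 / 10.751 = 74.412.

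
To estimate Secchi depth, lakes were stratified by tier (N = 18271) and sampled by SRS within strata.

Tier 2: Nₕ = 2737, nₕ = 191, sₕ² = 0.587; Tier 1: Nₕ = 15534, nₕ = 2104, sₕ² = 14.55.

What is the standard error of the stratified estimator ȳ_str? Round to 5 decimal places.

0.06623

Var(ȳ_str) = Σₕ Wₕ²(1 − fₕ)sₕ²/nₕ with Wₕ = Nₕ/N, N = 18271.
Tier 2: Wₕ = 0.14980023; term = 0.14980023²·(1 − 0.06978444)·0.587/191 = 6.4152457 × 10^-5.
Tier 1: Wₕ = 0.85019977; term = 0.85019977²·(1 − 0.13544483)·14.55/2104 = 0.0043216733.
Sum = 0.0043858258.
SE = √(0.0043858258) = 0.06623.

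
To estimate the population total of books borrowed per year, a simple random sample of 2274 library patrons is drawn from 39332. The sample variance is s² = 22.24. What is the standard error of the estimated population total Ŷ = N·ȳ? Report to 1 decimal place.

3775.6

Var(Ŷ) = N²·Var(ȳ) = N²·(1 − n/N)·s²/n.
f = 2274/39332 = 0.05781552; Var(ȳ) = 0.94218448·22.24/2274 = 0.0092146802.
Var(Ŷ) = 39332² · 0.0092146802 = 1.4255168 × 10^7.
SE(Ŷ) = √(1.4255168 × 10^7) = 3775.6.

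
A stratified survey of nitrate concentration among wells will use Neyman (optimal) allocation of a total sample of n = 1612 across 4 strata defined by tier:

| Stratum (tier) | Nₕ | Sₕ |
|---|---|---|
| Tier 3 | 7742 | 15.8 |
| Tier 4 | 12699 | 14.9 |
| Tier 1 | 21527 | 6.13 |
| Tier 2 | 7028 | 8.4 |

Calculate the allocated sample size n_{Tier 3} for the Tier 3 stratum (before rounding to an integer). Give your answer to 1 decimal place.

392.4

Neyman allocation: nₕ = n·NₕSₕ / Σⱼ NⱼSⱼ.
Σ NⱼSⱼ = 7742·15.8 + 12699·14.9 + 21527·6.13 + 7028·8.4 = 502534.41.
n_{Tier 3} = 1612·7742·15.8 / 502534.41 = 392.4.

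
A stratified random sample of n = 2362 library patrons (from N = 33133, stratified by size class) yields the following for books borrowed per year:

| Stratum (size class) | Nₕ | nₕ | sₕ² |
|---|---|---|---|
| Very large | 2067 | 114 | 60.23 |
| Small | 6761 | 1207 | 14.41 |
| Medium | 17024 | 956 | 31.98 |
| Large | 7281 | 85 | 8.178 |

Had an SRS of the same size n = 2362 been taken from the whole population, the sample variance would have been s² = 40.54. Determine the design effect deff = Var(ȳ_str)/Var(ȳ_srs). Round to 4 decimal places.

Var(ȳ_str) = Σ Wₕ²(1−fₕ)sₕ²/nₕ with Wₕ = Nₕ/33133:
  Very large: (2067/33133)²·(1−114/2067)·60.23/114 = 0.001942805
  Small: (6761/33133)²·(1−1207/6761)·14.41/1207 = 4.0836828 × 10^-4
  Medium: (17024/33133)²·(1−956/17024)·31.98/956 = 0.0083353239
  Large: (7281/33133)²·(1−85/7281)·8.178/85 = 0.0045918622
  → Var(ȳ_str) = 0.015278359.
Var(ȳ_srs) = (1 − 2362/33133)·40.54/2362 = 0.015939867.
deff = 0.015278359 / 0.015939867 = 0.9585.

0.9585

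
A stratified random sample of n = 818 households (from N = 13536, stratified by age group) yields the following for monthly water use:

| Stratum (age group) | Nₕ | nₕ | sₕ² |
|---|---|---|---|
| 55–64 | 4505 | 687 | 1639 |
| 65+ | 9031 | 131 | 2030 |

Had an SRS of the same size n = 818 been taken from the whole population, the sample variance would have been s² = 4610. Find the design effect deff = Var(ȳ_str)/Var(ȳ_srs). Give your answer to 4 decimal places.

Var(ȳ_str) = Σ Wₕ²(1−fₕ)sₕ²/nₕ with Wₕ = Nₕ/13536:
  55–64: (4505/13536)²·(1−687/4505)·1639/687 = 0.22396092
  65+: (9031/13536)²·(1−131/9031)·2030/131 = 6.7978237
  → Var(ȳ_str) = 7.0217846.
Var(ȳ_srs) = (1 − 818/13536)·4610/818 = 5.2951235.
deff = 7.0217846 / 5.2951235 = 1.3261.

1.3261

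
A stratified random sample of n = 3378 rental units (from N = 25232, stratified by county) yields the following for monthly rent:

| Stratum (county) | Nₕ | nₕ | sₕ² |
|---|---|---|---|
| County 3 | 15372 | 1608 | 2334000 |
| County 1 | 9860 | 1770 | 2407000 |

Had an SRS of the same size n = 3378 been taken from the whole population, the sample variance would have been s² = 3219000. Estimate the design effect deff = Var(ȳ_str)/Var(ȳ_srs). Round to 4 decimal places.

Var(ȳ_str) = Σ Wₕ²(1−fₕ)sₕ²/nₕ with Wₕ = Nₕ/25232:
  County 3: (15372/25232)²·(1−1608/15372)·2334000/1608 = 482.37689
  County 1: (9860/25232)²·(1−1770/9860)·2407000/1770 = 170.38247
  → Var(ȳ_str) = 652.75936.
Var(ȳ_srs) = (1 − 3378/25232)·3219000/3378 = 825.35463.
deff = 652.75936 / 825.35463 = 0.7909.

0.7909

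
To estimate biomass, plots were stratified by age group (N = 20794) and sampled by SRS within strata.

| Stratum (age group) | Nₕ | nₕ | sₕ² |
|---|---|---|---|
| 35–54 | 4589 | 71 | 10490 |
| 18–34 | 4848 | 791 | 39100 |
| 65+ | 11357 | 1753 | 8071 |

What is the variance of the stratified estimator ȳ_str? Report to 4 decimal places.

Var(ȳ_str) = Σₕ Wₕ²(1 − fₕ)sₕ²/nₕ with Wₕ = Nₕ/N, N = 20794.
35–54: Wₕ = 0.22068866; term = 0.22068866²·(1 − 0.01547178)·10490/71 = 7.084437.
18–34: Wₕ = 0.23314418; term = 0.23314418²·(1 − 0.16316007)·39100/791 = 2.2484944.
65+: Wₕ = 0.54616716; term = 0.54616716²·(1 − 0.15435414)·8071/1753 = 1.1614088.
Sum = 10.49434.

10.4943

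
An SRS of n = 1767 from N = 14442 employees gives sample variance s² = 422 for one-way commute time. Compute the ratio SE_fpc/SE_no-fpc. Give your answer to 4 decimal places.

f = n/N = 1767/14442 = 0.12235147.
SE_no-fpc = √(s²/n) = 0.48869506; SE_fpc = √((1−f)s²/n) = 0.45782369.
Ratio = √(1−f) = 0.93682897.

0.9368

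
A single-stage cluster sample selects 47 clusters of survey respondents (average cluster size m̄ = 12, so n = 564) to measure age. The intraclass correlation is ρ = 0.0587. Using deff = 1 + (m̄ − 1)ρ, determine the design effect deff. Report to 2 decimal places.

deff = 1 + (12 − 1)·0.0587 = 1 + 0.6457 = 1.6457.

1.65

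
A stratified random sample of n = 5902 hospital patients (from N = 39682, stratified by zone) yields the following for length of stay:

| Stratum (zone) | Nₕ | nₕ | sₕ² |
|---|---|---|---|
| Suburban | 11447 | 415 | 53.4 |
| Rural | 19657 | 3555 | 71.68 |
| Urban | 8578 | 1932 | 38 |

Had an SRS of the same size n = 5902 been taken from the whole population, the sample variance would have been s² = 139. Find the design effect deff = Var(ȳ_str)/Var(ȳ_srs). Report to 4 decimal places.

Var(ȳ_str) = Σ Wₕ²(1−fₕ)sₕ²/nₕ with Wₕ = Nₕ/39682:
  Suburban: (11447/39682)²·(1−415/11447)·53.4/415 = 0.010319342
  Rural: (19657/39682)²·(1−3555/19657)·71.68/3555 = 0.0040529229
  Urban: (8578/39682)²·(1−1932/8578)·38/1932 = 7.1209141 × 10^-4
  → Var(ȳ_str) = 0.015084356.
Var(ȳ_srs) = (1 − 5902/39682)·139/5902 = 0.020048491.
deff = 0.015084356 / 0.020048491 = 0.7524.

0.7524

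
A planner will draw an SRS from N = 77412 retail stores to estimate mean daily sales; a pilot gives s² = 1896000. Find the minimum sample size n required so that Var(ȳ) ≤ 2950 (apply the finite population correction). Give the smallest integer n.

Without fpc, n₀ = s²/D = 1896000/2950 = 642.7119.
With fpc, (1 − n/N)·s²/n ≤ D requires n ≥ n₀/(1 + n₀/N) = 642.7119/(1 + 642.7119/77412) = 637.4197.
Rounding up, n = 638.

638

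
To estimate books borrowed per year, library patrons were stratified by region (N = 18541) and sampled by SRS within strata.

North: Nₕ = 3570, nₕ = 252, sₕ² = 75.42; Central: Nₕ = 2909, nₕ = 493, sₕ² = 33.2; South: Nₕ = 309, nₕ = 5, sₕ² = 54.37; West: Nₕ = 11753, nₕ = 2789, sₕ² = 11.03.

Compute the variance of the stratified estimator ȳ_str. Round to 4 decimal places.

0.0159

Var(ȳ_str) = Σₕ Wₕ²(1 − fₕ)sₕ²/nₕ with Wₕ = Nₕ/N, N = 18541.
North: Wₕ = 0.19254625; term = 0.19254625²·(1 − 0.07058824)·75.42/252 = 0.010312507.
Central: Wₕ = 0.15689553; term = 0.15689553²·(1 − 0.16947405)·33.2/493 = 0.001376783.
South: Wₕ = 0.01666577; term = 0.01666577²·(1 − 0.01618123)·54.37/5 = 0.0029713587.
West: Wₕ = 0.63389245; term = 0.63389245²·(1 − 0.23730111)·11.03/2789 = 0.0012120242.
Sum = 0.015872673.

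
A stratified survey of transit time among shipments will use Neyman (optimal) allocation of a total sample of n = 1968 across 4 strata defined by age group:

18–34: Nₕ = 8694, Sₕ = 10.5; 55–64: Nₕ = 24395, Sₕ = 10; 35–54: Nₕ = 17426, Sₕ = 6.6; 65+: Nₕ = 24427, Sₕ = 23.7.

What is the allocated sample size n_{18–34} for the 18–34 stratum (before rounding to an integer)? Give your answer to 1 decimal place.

Neyman allocation: nₕ = n·NₕSₕ / Σⱼ NⱼSⱼ.
Σ NⱼSⱼ = 8694·10.5 + 24395·10 + 17426·6.6 + 24427·23.7 = 1.0291685 × 10^6.
n_{18–34} = 1968·8694·10.5 / (1.0291685 × 10^6) = 174.6.

174.6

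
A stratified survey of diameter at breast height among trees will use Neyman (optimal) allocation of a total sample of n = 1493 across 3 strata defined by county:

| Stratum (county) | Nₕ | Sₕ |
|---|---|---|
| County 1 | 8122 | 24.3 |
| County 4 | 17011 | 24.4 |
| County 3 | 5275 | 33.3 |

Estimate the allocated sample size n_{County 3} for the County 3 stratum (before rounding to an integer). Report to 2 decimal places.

332.77

Neyman allocation: nₕ = n·NₕSₕ / Σⱼ NⱼSⱼ.
Σ NⱼSⱼ = 8122·24.3 + 17011·24.4 + 5275·33.3 = 788090.5.
n_{County 3} = 1493·5275·33.3 / 788090.5 = 332.77.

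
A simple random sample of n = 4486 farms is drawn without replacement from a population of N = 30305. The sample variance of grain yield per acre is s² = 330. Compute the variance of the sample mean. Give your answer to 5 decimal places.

Under SRS without replacement, Var(ȳ) = (1 − f)·s²/n with f = n/N = 4486/30305 = 0.14802838.
Var(ȳ) = (1 − 0.14802838)·330/4486 = 0.85197162·0.073562193 = 0.062672901.

0.06267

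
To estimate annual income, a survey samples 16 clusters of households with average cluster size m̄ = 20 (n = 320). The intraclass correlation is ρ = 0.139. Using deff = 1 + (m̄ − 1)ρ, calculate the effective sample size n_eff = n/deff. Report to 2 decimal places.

87.89

deff = 1 + (20 − 1)·0.139 = 1 + 2.641 = 3.641.
n_eff = 320 / 3.641 = 87.89.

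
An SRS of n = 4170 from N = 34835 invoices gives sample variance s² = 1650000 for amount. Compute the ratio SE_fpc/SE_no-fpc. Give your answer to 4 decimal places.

f = n/N = 4170/34835 = 0.11970719.
SE_no-fpc = √(s²/n) = 19.891794; SE_fpc = √((1−f)s²/n) = 18.663261.
Ratio = √(1−f) = 0.93823921.

0.9382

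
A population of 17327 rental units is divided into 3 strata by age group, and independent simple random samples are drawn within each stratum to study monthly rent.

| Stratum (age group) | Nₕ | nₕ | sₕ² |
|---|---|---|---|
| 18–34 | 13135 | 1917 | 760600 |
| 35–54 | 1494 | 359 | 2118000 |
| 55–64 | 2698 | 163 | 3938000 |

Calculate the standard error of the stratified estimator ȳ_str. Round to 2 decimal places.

27.90

Var(ȳ_str) = Σₕ Wₕ²(1 − fₕ)sₕ²/nₕ with Wₕ = Nₕ/N, N = 17327.
18–34: Wₕ = 0.75806545; term = 0.75806545²·(1 − 0.14594595)·760600/1917 = 194.73005.
35–54: Wₕ = 0.08622381; term = 0.08622381²·(1 − 0.24029451)·2118000/359 = 33.322012.
55–64: Wₕ = 0.15571074; term = 0.15571074²·(1 − 0.06041512)·3938000/163 = 550.37825.
Sum = 778.43031.
SE = √(778.43031) = 27.90.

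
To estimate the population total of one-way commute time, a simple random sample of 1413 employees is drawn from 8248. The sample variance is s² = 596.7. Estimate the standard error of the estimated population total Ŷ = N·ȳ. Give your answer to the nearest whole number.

4879

Var(Ŷ) = N²·Var(ȳ) = N²·(1 − n/N)·s²/n.
f = 1413/8248 = 0.17131426; Var(ȳ) = 0.82868574·596.7/1413 = 0.34994818.
Var(Ŷ) = 8248² · 0.34994818 = 2.3806801 × 10^7.
SE(Ŷ) = √(2.3806801 × 10^7) = 4879.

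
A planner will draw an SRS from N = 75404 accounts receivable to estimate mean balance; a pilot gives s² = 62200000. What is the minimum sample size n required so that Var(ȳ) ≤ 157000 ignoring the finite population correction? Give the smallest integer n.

Without fpc, n₀ = s²/D = 62200000/157000 = 396.1783.
Rounding up, n = 397.

397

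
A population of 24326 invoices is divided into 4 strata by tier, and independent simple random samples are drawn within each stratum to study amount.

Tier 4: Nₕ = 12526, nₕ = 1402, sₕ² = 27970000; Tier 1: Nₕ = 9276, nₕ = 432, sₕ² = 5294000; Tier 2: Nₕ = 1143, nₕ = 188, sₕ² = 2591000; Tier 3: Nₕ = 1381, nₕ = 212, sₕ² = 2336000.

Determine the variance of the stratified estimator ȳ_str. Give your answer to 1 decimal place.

Var(ȳ_str) = Σₕ Wₕ²(1 − fₕ)sₕ²/nₕ with Wₕ = Nₕ/N, N = 24326.
Tier 4: Wₕ = 0.51492231; term = 0.51492231²·(1 − 0.11192719)·27970000/1402 = 4697.6043.
Tier 1: Wₕ = 0.38132040; term = 0.38132040²·(1 − 0.04657180)·5294000/432 = 1698.9017.
Tier 2: Wₕ = 0.04698676; term = 0.04698676²·(1 − 0.16447944)·2591000/188 = 25.422471.
Tier 3: Wₕ = 0.05677053; term = 0.05677053²·(1 − 0.15351195)·2336000/212 = 30.061023.
Sum = 6451.9895.

6452.0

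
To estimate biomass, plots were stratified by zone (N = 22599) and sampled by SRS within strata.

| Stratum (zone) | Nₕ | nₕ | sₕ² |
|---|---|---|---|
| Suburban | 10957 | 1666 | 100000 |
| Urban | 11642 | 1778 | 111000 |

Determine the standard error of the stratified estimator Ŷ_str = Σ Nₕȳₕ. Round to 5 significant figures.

Var(Ŷ_str) = Σₕ Nₕ²(1 − fₕ)sₕ²/nₕ.
Suburban: 10957²·(1 − 1666/10957)·100000/1666 = 6.1105334 × 10^9.
Urban: 11642²·(1 − 1778/11642)·111000/1778 = 7.1692196 × 10^9.
Sum = 1.3279753 × 10^10.
SE = √(1.3279753 × 10^10) = 115240.

115240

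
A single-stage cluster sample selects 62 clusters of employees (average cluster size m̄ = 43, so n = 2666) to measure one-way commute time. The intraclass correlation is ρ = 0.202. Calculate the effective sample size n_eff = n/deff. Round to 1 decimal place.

281.1

deff = 1 + (43 − 1)·0.202 = 1 + 8.484 = 9.484.
n_eff = 2666 / 9.484 = 281.1.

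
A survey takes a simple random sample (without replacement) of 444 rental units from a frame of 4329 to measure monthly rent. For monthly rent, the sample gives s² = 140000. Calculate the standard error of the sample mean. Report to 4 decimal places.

16.8219

Under SRS without replacement, Var(ȳ) = (1 − f)·s²/n with f = n/N = 444/4329 = 0.10256410.
Var(ȳ) = (1 − 0.10256410)·140000/444 = 0.89743590·315.31532 = 282.97528.
SE(ȳ) = √(282.97528) = 16.8219.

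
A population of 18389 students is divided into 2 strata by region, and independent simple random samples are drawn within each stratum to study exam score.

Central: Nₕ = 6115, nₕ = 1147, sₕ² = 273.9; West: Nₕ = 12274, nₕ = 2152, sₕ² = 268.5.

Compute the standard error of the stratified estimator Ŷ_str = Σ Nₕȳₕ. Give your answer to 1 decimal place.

4770.3

Var(Ŷ_str) = Σₕ Nₕ²(1 − fₕ)sₕ²/nₕ.
Central: 6115²·(1 − 1147/6115)·273.9/1147 = 7.2544863 × 10^6.
West: 12274²·(1 − 2152/12274)·268.5/2152 = 1.5500813 × 10^7.
Sum = 2.2755299 × 10^7.
SE = √(2.2755299 × 10^7) = 4770.3.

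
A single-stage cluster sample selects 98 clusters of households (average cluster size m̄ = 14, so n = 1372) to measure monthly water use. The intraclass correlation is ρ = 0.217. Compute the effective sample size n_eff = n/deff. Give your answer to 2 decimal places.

deff = 1 + (14 − 1)·0.217 = 1 + 2.821 = 3.821.
n_eff = 1372 / 3.821 = 359.07.

359.07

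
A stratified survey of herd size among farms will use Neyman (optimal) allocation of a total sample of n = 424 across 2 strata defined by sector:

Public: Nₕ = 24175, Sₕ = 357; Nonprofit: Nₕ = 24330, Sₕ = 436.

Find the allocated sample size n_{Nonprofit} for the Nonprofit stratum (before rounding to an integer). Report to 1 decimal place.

Neyman allocation: nₕ = n·NₕSₕ / Σⱼ NⱼSⱼ.
Σ NⱼSⱼ = 24175·357 + 24330·436 = 1.9238355 × 10^7.
n_{Nonprofit} = 424·24330·436 / (1.9238355 × 10^7) = 233.8.

233.8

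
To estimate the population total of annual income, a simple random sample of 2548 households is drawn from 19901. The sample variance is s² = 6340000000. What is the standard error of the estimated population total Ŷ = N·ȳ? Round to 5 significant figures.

2.9314 × 10^7

Var(Ŷ) = N²·Var(ȳ) = N²·(1 − n/N)·s²/n.
f = 2548/19901 = 0.12803377; Var(ȳ) = 0.87196623·6340000000/2548 = 2.1696491 × 10^6.
Var(Ŷ) = 19901² · (2.1696491 × 10^6) = 8.5928909 × 10^14.
SE(Ŷ) = √(8.5928909 × 10^14) = 2.9314 × 10^7.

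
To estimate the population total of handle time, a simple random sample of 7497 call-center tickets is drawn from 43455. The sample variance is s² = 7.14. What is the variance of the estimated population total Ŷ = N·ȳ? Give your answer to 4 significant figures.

1.488 × 10^6

Var(Ŷ) = N²·Var(ȳ) = N²·(1 − n/N)·s²/n.
f = 7497/43455 = 0.17252330; Var(ȳ) = 0.82747670·7.14/7497 = 7.8807305 × 10^-4.
Var(Ŷ) = 43455² · (7.8807305 × 10^-4) = 1.4881475 × 10^6.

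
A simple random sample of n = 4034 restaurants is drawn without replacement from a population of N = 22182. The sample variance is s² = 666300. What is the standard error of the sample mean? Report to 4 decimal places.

Under SRS without replacement, Var(ȳ) = (1 − f)·s²/n with f = n/N = 4034/22182 = 0.18185917.
Var(ȳ) = (1 − 0.18185917)·666300/4034 = 0.81814083·165.17105 = 135.13318.
SE(ȳ) = √(135.13318) = 11.6247.

11.6247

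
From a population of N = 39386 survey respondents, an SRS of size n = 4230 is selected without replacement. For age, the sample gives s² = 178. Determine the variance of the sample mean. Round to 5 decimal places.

Under SRS without replacement, Var(ȳ) = (1 − f)·s²/n with f = n/N = 4230/39386 = 0.10739857.
Var(ȳ) = (1 − 0.10739857)·178/4230 = 0.89260143·0.042080378 = 0.037561006.

0.03756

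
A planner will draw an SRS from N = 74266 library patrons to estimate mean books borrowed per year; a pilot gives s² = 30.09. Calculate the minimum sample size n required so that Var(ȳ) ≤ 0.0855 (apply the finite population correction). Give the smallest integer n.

Without fpc, n₀ = s²/D = 30.09/0.0855 = 351.9298.
With fpc, (1 − n/N)·s²/n ≤ D requires n ≥ n₀/(1 + n₀/N) = 351.9298/(1 + 351.9298/74266) = 350.2699.
Rounding up, n = 351.

351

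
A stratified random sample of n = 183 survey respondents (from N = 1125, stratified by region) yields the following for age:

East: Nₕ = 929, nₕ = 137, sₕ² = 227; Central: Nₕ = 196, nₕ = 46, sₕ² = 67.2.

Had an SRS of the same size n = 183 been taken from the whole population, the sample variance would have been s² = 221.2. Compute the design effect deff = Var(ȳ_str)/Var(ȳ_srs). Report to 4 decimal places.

Var(ȳ_str) = Σ Wₕ²(1−fₕ)sₕ²/nₕ with Wₕ = Nₕ/1125:
  East: (929/1125)²·(1−137/929)·227/137 = 0.96325471
  Central: (196/1125)²·(1−46/196)·67.2/46 = 0.033935459
  → Var(ȳ_str) = 0.99719017.
Var(ȳ_srs) = (1 − 183/1125)·221.2/183 = 1.0121209.
deff = 0.99719017 / 1.0121209 = 0.9852.

0.9852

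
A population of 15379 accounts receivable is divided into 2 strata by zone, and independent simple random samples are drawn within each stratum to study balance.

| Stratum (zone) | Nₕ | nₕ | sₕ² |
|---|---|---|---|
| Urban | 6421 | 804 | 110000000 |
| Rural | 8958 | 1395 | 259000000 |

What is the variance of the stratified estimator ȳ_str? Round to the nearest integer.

Var(ȳ_str) = Σₕ Wₕ²(1 − fₕ)sₕ²/nₕ with Wₕ = Nₕ/N, N = 15379.
Urban: Wₕ = 0.41751739; term = 0.41751739²·(1 − 0.12521414)·110000000/804 = 20863.518.
Rural: Wₕ = 0.58248261; term = 0.58248261²·(1 − 0.15572672)·259000000/1395 = 53183.207.
Sum = 74046.725.

74047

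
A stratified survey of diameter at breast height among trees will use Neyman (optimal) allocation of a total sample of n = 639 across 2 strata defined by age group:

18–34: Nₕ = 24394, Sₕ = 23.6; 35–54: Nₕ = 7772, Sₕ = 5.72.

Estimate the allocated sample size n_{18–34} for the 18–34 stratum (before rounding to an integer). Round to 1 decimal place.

Neyman allocation: nₕ = n·NₕSₕ / Σⱼ NⱼSⱼ.
Σ NⱼSⱼ = 24394·23.6 + 7772·5.72 = 620154.24.
n_{18–34} = 639·24394·23.6 / 620154.24 = 593.2.

593.2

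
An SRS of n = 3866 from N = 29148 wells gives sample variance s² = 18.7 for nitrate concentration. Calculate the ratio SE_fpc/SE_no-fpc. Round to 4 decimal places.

f = n/N = 3866/29148 = 0.13263346.
SE_no-fpc = √(s²/n) = 0.069548838; SE_fpc = √((1−f)s²/n) = 0.064772582.
Ratio = √(1−f) = 0.93132515.

0.9313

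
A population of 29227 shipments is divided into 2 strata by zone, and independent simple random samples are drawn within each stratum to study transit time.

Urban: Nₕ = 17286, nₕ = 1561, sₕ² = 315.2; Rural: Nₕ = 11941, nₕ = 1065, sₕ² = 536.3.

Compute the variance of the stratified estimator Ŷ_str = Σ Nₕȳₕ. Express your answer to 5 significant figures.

Var(Ŷ_str) = Σₕ Nₕ²(1 − fₕ)sₕ²/nₕ.
Urban: 17286²·(1 − 1561/17286)·315.2/1561 = 5.488687 × 10^7.
Rural: 11941²·(1 − 1065/11941)·536.3/1065 = 6.5398545 × 10^7.
Sum = 1.2028542 × 10^8.

1.2029 × 10^8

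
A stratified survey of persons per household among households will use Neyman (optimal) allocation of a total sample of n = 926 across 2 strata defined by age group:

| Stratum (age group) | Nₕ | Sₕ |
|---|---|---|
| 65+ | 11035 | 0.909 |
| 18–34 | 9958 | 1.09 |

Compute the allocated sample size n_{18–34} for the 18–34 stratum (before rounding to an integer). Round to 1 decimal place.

481.3

Neyman allocation: nₕ = n·NₕSₕ / Σⱼ NⱼSⱼ.
Σ NⱼSⱼ = 11035·0.909 + 9958·1.09 = 20885.035.
n_{18–34} = 926·9958·1.09 / 20885.035 = 481.3.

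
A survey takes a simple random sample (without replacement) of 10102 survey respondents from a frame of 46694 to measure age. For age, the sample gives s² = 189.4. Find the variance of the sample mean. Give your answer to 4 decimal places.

0.0147

Under SRS without replacement, Var(ȳ) = (1 − f)·s²/n with f = n/N = 10102/46694 = 0.21634471.
Var(ȳ) = (1 − 0.21634471)·189.4/10102 = 0.78365529·0.018748763 = 0.014692567.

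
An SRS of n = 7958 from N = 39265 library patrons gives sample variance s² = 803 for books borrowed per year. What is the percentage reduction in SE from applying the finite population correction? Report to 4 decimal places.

f = n/N = 7958/39265 = 0.20267414.
SE_no-fpc = √(s²/n) = 0.31765508; SE_fpc = √((1−f)s²/n) = 0.28364408.
Ratio = √(1−f) = 0.89293105. Reduction = 100·(1 − 0.89293105) = 10.7069%.

10.7069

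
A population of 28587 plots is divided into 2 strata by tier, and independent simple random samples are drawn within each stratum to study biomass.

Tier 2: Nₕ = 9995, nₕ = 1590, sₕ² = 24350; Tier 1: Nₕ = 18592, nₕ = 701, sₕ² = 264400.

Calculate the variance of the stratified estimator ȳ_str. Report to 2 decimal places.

Var(ȳ_str) = Σₕ Wₕ²(1 − fₕ)sₕ²/nₕ with Wₕ = Nₕ/N, N = 28587.
Tier 2: Wₕ = 0.34963445; term = 0.34963445²·(1 − 0.15907954)·24350/1590 = 1.5742917.
Tier 1: Wₕ = 0.65036555; term = 0.65036555²·(1 − 0.03770439)·264400/701 = 153.52072.
Sum = 155.09501.

155.10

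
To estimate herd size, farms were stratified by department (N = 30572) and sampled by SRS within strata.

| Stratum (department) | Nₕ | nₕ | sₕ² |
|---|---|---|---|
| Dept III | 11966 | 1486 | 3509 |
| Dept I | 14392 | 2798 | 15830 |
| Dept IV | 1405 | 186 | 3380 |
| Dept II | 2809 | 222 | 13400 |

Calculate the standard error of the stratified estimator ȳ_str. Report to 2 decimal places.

1.35

Var(ȳ_str) = Σₕ Wₕ²(1 − fₕ)sₕ²/nₕ with Wₕ = Nₕ/N, N = 30572.
Dept III: Wₕ = 0.39140390; term = 0.39140390²·(1 − 0.12418519)·3509/1486 = 0.31683061.
Dept I: Wₕ = 0.47075756; term = 0.47075756²·(1 − 0.19441356)·15830/2798 = 1.0100432.
Dept IV: Wₕ = 0.04595708; term = 0.04595708²·(1 − 0.13238434)·3380/186 = 0.033299375.
Dept II: Wₕ = 0.09188146; term = 0.09188146²·(1 − 0.07903168)·13400/222 = 0.46930188.
Sum = 1.8294751.
SE = √(1.8294751) = 1.35.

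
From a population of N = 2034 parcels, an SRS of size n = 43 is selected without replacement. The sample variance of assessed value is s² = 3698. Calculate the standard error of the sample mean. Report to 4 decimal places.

Under SRS without replacement, Var(ȳ) = (1 − f)·s²/n with f = n/N = 43/2034 = 0.02114061.
Var(ȳ) = (1 − 0.02114061)·3698/43 = 0.97885939·86 = 84.181908.
SE(ȳ) = √(84.181908) = 9.1751.

9.1751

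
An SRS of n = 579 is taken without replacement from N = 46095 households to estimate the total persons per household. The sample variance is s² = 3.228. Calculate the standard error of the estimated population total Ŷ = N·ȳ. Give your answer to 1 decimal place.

3420.1

Var(Ŷ) = N²·Var(ȳ) = N²·(1 − n/N)·s²/n.
f = 579/46095 = 0.01256102; Var(ȳ) = 0.98743898·3.228/579 = 0.0055051002.
Var(Ŷ) = 46095² · 0.0055051002 = 1.1696956 × 10^7.
SE(Ŷ) = √(1.1696956 × 10^7) = 3420.1.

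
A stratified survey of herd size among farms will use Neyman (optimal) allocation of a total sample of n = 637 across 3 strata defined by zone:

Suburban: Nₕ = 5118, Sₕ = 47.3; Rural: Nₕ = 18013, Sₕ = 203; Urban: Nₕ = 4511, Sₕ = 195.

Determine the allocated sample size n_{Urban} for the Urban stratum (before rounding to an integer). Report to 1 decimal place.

117.3

Neyman allocation: nₕ = n·NₕSₕ / Σⱼ NⱼSⱼ.
Σ NⱼSⱼ = 5118·47.3 + 18013·203 + 4511·195 = 4.7783654 × 10^6.
n_{Urban} = 637·4511·195 / (4.7783654 × 10^6) = 117.3.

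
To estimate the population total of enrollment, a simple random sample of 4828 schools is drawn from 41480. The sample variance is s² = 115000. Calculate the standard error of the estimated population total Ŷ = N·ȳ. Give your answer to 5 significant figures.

Var(Ŷ) = N²·Var(ȳ) = N²·(1 − n/N)·s²/n.
f = 4828/41480 = 0.11639344; Var(ȳ) = 0.88360656·115000/4828 = 21.046966.
Var(Ŷ) = 41480² · 21.046966 = 3.6213208 × 10^10.
SE(Ŷ) = √(3.6213208 × 10^10) = 190300.

190300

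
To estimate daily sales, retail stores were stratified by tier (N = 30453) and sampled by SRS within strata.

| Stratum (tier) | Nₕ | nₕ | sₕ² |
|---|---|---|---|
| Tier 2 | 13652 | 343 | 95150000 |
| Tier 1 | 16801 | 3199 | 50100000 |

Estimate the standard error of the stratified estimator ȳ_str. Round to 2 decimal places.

241.27

Var(ȳ_str) = Σₕ Wₕ²(1 − fₕ)sₕ²/nₕ with Wₕ = Nₕ/N, N = 30453.
Tier 2: Wₕ = 0.44829738; term = 0.44829738²·(1 − 0.02512452)·95150000/343 = 54349.582.
Tier 1: Wₕ = 0.55170262; term = 0.55170262²·(1 − 0.19040533)·50100000/3199 = 3859.235.
Sum = 58208.817.
SE = √(58208.817) = 241.27.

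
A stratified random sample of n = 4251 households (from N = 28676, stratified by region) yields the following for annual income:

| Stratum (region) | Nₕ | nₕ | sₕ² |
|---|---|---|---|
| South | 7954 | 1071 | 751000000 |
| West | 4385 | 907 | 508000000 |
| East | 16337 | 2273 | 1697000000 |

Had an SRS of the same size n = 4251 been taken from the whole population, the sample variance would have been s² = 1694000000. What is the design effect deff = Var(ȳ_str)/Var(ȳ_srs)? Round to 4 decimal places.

Var(ȳ_str) = Σ Wₕ²(1−fₕ)sₕ²/nₕ with Wₕ = Nₕ/28676:
  South: (7954/28676)²·(1−1071/7954)·751000000/1071 = 46684.926
  West: (4385/28676)²·(1−907/4385)·508000000/907 = 10387.677
  East: (16337/28676)²·(1−2273/16337)·1697000000/2273 = 208605.82
  → Var(ȳ_str) = 265678.42.
Var(ȳ_srs) = (1 − 4251/28676)·1694000000/4251 = 339420.68.
deff = 265678.42 / 339420.68 = 0.7827.

0.7827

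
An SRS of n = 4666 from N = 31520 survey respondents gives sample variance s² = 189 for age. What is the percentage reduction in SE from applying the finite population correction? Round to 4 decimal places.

7.6979

f = n/N = 4666/31520 = 0.14803299.
SE_no-fpc = √(s²/n) = 0.20126049; SE_fpc = √((1−f)s²/n) = 0.18576758.
Ratio = √(1−f) = 0.92302059. Reduction = 100·(1 − 0.92302059) = 7.6979%.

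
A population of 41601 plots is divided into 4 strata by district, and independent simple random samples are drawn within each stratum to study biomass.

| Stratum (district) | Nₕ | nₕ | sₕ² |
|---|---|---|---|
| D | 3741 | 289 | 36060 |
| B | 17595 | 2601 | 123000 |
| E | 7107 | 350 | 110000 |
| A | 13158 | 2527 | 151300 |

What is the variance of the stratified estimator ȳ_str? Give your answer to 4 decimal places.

Var(ȳ_str) = Σₕ Wₕ²(1 − fₕ)sₕ²/nₕ with Wₕ = Nₕ/N, N = 41601.
D: Wₕ = 0.08992572; term = 0.08992572²·(1 − 0.07725207)·36060/289 = 0.9310625.
B: Wₕ = 0.42294656; term = 0.42294656²·(1 − 0.14782609)·123000/2601 = 7.2088169.
E: Wₕ = 0.17083724; term = 0.17083724²·(1 − 0.04924722)·110000/350 = 8.7208202.
A: Wₕ = 0.31629047; term = 0.31629047²·(1 − 0.19205046)·151300/2527 = 4.8393847.
Sum = 21.700084.

21.7001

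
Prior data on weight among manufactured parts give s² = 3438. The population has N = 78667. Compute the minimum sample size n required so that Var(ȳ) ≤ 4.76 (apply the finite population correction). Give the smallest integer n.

716

Without fpc, n₀ = s²/D = 3438/4.76 = 722.2689.
With fpc, (1 − n/N)·s²/n ≤ D requires n ≥ n₀/(1 + n₀/N) = 722.2689/(1 + 722.2689/78667) = 715.6978.
Rounding up, n = 716.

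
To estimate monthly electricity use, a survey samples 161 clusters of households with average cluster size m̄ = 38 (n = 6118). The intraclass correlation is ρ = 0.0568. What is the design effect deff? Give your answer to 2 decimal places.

3.10

deff = 1 + (38 − 1)·0.0568 = 1 + 2.1016 = 3.1016.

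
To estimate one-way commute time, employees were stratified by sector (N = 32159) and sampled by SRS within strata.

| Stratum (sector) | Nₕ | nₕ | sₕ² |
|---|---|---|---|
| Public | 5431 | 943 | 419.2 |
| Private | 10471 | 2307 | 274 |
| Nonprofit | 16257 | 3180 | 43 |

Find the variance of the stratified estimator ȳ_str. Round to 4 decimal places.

Var(ȳ_str) = Σₕ Wₕ²(1 − fₕ)sₕ²/nₕ with Wₕ = Nₕ/N, N = 32159.
Public: Wₕ = 0.16887963; term = 0.16887963²·(1 − 0.17363285)·419.2/943 = 0.010477005.
Private: Wₕ = 0.32560092; term = 0.32560092²·(1 − 0.22032280)·274/2307 = 0.009817232.
Nonprofit: Wₕ = 0.50551945; term = 0.50551945²·(1 − 0.19560805)·43/3180 = 0.0027796159.
Sum = 0.023073853.

0.0231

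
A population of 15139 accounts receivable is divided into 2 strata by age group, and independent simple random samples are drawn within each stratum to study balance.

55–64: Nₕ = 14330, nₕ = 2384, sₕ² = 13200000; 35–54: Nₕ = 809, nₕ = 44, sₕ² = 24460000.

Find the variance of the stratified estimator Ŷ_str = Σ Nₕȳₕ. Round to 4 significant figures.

1.292 × 10^12

Var(Ŷ_str) = Σₕ Nₕ²(1 − fₕ)sₕ²/nₕ.
55–64: 14330²·(1 − 2384/14330)·13200000/2384 = 9.4784294 × 10^11.
35–54: 809²·(1 − 44/809)·24460000/44 = 3.440438 × 10^11.
Sum = 1.2918867 × 10^12.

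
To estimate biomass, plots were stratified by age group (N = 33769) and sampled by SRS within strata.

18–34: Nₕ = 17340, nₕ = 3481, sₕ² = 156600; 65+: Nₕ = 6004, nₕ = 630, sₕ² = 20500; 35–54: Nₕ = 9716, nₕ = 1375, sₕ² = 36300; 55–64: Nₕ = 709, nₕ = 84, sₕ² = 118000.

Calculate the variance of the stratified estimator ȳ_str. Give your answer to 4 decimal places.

Var(ȳ_str) = Σₕ Wₕ²(1 − fₕ)sₕ²/nₕ with Wₕ = Nₕ/N, N = 33769.
18–34: Wₕ = 0.51348870; term = 0.51348870²·(1 − 0.20074971)·156600/3481 = 9.4805236.
65+: Wₕ = 0.17779620; term = 0.17779620²·(1 − 0.10493005)·20500/630 = 0.92069388.
35–54: Wₕ = 0.28771951; term = 0.28771951²·(1 − 0.14151914)·36300/1375 = 1.8761742.
55–64: Wₕ = 0.02099559; term = 0.02099559²·(1 − 0.11847673)·118000/84 = 0.54587421.
Sum = 12.823266.

12.8233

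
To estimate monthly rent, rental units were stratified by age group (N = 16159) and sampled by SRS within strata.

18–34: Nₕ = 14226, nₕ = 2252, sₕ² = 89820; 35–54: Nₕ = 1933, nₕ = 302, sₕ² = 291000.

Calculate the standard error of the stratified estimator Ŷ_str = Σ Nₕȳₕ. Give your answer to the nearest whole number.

99156

Var(Ŷ_str) = Σₕ Nₕ²(1 − fₕ)sₕ²/nₕ.
18–34: 14226²·(1 − 2252/14226)·89820/2252 = 6.7940185 × 10^9.
35–54: 1933²·(1 − 302/1933)·291000/302 = 3.0378887 × 10^9.
Sum = 9.8319072 × 10^9.
SE = √(9.8319072 × 10^9) = 99156.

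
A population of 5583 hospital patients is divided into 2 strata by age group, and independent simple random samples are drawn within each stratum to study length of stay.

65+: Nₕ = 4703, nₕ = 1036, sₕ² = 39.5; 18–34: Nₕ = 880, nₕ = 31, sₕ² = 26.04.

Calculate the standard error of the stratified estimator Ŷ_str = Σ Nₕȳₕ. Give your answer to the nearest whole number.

Var(Ŷ_str) = Σₕ Nₕ²(1 − fₕ)sₕ²/nₕ.
65+: 4703²·(1 − 1036/4703)·39.5/1036 = 657541.59.
18–34: 880²·(1 − 31/880)·26.04/31 = 627580.8.
Sum = 1.2851224 × 10^6.
SE = √(1.2851224 × 10^6) = 1134.

1134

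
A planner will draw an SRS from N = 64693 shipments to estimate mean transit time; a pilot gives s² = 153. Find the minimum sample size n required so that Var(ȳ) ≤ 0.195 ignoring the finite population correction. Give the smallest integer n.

Without fpc, n₀ = s²/D = 153/0.195 = 784.6154.
Rounding up, n = 785.

785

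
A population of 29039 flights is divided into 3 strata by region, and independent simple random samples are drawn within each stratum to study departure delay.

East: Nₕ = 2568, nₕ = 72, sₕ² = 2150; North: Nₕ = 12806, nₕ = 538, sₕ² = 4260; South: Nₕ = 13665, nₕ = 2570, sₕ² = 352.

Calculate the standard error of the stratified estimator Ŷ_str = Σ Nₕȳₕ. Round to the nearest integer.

Var(Ŷ_str) = Σₕ Nₕ²(1 − fₕ)sₕ²/nₕ.
East: 2568²·(1 − 72/2568)·2150/72 = 1.914016 × 10^8.
North: 12806²·(1 − 538/12806)·4260/538 = 1.2439834 × 10^9.
South: 13665²·(1 − 2570/13665)·352/2570 = 2.0765696 × 10^7.
Sum = 1.4561507 × 10^9.
SE = √(1.4561507 × 10^9) = 38160.

38160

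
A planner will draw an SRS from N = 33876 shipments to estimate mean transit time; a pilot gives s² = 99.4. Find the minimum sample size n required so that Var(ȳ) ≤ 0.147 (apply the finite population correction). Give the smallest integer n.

663

Without fpc, n₀ = s²/D = 99.4/0.147 = 676.1905.
With fpc, (1 − n/N)·s²/n ≤ D requires n ≥ n₀/(1 + n₀/N) = 676.1905/(1 + 676.1905/33876) = 662.9574.
Rounding up, n = 663.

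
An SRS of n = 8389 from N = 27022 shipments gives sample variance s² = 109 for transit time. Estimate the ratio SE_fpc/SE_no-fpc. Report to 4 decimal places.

f = n/N = 8389/27022 = 0.31045074.
SE_no-fpc = √(s²/n) = 0.11398774; SE_fpc = √((1−f)s²/n) = 0.094654398.
Ratio = √(1−f) = 0.83039103.

0.8304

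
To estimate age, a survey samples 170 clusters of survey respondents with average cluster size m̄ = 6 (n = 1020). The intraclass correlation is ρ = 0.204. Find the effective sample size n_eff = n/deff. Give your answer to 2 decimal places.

deff = 1 + (6 − 1)·0.204 = 1 + 1.02 = 2.02.
n_eff = 1020 / 2.02 = 504.95.

504.95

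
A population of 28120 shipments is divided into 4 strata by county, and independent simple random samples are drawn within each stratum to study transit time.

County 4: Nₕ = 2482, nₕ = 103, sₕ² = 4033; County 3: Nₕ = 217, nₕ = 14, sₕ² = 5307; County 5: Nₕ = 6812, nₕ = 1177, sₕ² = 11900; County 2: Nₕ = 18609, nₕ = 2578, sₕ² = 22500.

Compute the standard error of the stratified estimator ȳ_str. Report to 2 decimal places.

Var(ȳ_str) = Σₕ Wₕ²(1 − fₕ)sₕ²/nₕ with Wₕ = Nₕ/N, N = 28120.
County 4: Wₕ = 0.08826458; term = 0.08826458²·(1 − 0.04149879)·4033/103 = 0.29238601.
County 3: Wₕ = 0.00771693; term = 0.00771693²·(1 − 0.06451613)·5307/14 = 0.021117679.
County 5: Wₕ = 0.24224751; term = 0.24224751²·(1 − 0.17278332)·11900/1177 = 0.49080438.
County 2: Wₕ = 0.66177098; term = 0.66177098²·(1 − 0.13853512)·22500/2578 = 3.2927035.
Sum = 4.0970116.
SE = √(4.0970116) = 2.02.

2.02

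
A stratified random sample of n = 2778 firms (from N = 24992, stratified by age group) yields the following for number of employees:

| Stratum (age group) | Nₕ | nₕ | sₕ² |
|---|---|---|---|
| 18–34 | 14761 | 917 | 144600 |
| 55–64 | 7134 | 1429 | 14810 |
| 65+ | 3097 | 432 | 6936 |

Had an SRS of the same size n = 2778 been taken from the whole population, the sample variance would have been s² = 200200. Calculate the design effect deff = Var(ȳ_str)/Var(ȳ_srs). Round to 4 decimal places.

Var(ȳ_str) = Σ Wₕ²(1−fₕ)sₕ²/nₕ with Wₕ = Nₕ/24992:
  18–34: (14761/24992)²·(1−917/14761)·144600/917 = 51.591043
  55–64: (7134/24992)²·(1−1429/7134)·14810/1429 = 0.67531992
  65+: (3097/24992)²·(1−432/3097)·6936/432 = 0.21215913
  → Var(ȳ_str) = 52.478522.
Var(ȳ_srs) = (1 − 2778/24992)·200200/2778 = 64.055671.
deff = 52.478522 / 64.055671 = 0.8193.

0.8193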